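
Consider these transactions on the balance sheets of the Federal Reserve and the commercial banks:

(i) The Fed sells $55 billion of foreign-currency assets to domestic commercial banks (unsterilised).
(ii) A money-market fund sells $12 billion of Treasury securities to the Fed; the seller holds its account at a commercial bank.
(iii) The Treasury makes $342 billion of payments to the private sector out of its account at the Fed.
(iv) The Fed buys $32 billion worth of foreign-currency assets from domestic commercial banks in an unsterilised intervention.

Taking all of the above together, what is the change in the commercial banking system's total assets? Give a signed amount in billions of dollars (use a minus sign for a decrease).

+$354 billion

Fed balance sheet:
  Assets:      Securities +$12B, Foreign assets −$23B
  Liabilities: Bank reserves +$331B, Government deposits −$342B
Commercial banking system:
  Assets:      Reserves at CB +$331B, Foreign assets +$23B
  Liabilities: Checkable deposits +$354B
Change in total bank assets = +$354 billion.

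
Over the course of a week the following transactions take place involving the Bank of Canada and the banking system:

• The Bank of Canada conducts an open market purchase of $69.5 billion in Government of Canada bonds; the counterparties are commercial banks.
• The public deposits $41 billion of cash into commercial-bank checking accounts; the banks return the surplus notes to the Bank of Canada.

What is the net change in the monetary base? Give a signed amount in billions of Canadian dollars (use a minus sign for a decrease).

Bank of Canada balance sheet:
  Assets:      Securities +$69.5B
  Liabilities: Bank reserves +$110.5B, Currency in circulation −$41B
Commercial banking system:
  Assets:      Reserves at CB +$110.5B, Securities −$69.5B
  Liabilities: Checkable deposits +$41B
Monetary base = currency + reserves: −$41B + (+$110.5B) = +$69.5 billion.

+$69.5 billion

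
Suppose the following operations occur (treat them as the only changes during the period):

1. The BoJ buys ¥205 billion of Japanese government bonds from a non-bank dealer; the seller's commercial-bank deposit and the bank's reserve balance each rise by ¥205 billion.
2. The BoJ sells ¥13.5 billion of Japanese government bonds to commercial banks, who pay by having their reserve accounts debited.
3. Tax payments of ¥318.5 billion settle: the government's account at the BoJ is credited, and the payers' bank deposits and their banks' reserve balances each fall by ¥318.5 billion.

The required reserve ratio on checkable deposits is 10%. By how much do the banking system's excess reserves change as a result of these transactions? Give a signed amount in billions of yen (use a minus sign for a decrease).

-¥115.65 billion

Asset purchase (from non-banks) ¥205 billion: reserves +¥205B, deposits +¥205B.
OMO sale (to banks) ¥13.5 billion: reserves −¥13.5B, deposits 0.
Government account inflow ¥318.5 billion: reserves −¥318.5B, deposits −¥318.5B.
Totals: Δreserves = −¥127B, Δdeposits = −¥113.5B.
Δrequired reserves = 10% × −¥113.5B = −¥11.35B.
Δexcess reserves = Δreserves − Δrequired = −¥127B − (−¥11.35B) = -¥115.65 billion.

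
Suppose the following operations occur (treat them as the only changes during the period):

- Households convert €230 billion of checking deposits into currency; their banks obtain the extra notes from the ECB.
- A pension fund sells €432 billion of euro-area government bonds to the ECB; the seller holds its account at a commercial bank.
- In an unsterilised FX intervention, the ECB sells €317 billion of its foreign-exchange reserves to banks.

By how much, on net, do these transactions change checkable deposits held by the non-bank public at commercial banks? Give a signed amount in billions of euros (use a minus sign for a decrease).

ECB balance sheet:
  Assets:      Securities +€432B, Foreign assets −€317B
  Liabilities: Bank reserves −€115B, Currency in circulation +€230B
Commercial banking system:
  Assets:      Reserves at CB −€115B, Foreign assets +€317B
  Liabilities: Checkable deposits +€202B
So the change in checkable deposits held by the non-bank public at commercial banks is +€202 billion.

+€202 billion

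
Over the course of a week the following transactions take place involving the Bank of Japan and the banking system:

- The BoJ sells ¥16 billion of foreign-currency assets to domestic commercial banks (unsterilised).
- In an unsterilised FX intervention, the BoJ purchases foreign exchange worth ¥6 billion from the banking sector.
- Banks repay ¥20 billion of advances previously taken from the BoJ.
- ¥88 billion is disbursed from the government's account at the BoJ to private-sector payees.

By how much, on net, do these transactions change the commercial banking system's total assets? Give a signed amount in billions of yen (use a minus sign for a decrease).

+¥68 billion

BoJ balance sheet:
  Assets:      Loans to banks −¥20B, Foreign assets −¥10B
  Liabilities: Bank reserves +¥58B, Government deposits −¥88B
Commercial banking system:
  Assets:      Reserves at CB +¥58B, Foreign assets +¥10B
  Liabilities: Checkable deposits +¥88B, Borrowings from CB −¥20B
Change in total bank assets = +¥68 billion.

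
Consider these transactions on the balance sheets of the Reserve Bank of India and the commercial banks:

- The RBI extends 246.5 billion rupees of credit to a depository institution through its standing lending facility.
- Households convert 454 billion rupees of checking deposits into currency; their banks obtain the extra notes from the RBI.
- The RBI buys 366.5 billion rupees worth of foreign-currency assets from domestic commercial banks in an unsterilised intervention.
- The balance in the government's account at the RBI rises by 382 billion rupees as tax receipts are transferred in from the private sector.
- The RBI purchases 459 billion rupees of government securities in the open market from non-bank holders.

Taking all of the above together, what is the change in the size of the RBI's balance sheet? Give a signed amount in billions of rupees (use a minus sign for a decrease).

RBI balance sheet:
  Assets:      Securities +459B, Loans to banks +246.5B, Foreign assets +366.5B
  Liabilities: Bank reserves +236B, Currency in circulation +454B, Government deposits +382B
Change in total RBI assets = +1072 billion.

+1072 billion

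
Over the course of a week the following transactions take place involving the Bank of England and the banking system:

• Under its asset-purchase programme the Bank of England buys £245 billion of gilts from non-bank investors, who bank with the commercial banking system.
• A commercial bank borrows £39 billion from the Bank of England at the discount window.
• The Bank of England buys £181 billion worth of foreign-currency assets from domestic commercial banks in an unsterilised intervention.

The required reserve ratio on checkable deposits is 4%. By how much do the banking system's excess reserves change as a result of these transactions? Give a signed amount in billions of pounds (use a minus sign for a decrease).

+£455.2 billion

Asset purchase (from non-banks) £245 billion: reserves +£245B, deposits +£245B.
Discount-window loan £39 billion: reserves +£39B, deposits 0.
FX purchase £181 billion: reserves +£181B, deposits 0.
Totals: Δreserves = +£465B, Δdeposits = +£245B.
Δrequired reserves = 4% × +£245B = +£9.8B.
Δexcess reserves = Δreserves − Δrequired = +£465B − (+£9.8B) = +£455.2 billion.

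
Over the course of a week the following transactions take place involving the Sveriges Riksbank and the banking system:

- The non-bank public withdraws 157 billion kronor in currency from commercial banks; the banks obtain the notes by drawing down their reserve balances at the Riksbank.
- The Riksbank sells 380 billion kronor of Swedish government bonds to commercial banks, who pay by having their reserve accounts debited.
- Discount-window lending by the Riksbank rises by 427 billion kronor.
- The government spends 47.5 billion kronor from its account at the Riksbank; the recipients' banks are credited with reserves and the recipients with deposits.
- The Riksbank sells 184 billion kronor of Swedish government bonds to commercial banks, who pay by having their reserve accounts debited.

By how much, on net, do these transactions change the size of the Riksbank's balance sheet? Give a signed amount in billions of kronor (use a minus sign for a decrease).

-137 billion

Currency withdrawal 157 billion kronor: only the composition of liabilities changes → 0.
OMO sale (to banks) 380 billion kronor: a Riksbank asset is shed → −380B.
Discount-window loan 427 billion kronor: a Riksbank asset is acquired → +427B.
Government spending 47.5 billion kronor: only the composition of liabilities changes → 0.
OMO sale (to banks) 184 billion kronor: a Riksbank asset is shed → −184B.
Net: 0 − 380 + 427 + 0 − 184 = -137 billion.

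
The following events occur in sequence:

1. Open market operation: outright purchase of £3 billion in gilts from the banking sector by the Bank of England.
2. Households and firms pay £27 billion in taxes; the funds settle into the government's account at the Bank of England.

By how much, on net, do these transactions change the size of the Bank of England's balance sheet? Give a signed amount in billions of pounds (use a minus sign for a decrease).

+£3 billion

Bank of England balance sheet:
  Assets:      Securities +£3B
  Liabilities: Bank reserves −£24B, Government deposits +£27B
Change in total Bank of England assets = +£3 billion.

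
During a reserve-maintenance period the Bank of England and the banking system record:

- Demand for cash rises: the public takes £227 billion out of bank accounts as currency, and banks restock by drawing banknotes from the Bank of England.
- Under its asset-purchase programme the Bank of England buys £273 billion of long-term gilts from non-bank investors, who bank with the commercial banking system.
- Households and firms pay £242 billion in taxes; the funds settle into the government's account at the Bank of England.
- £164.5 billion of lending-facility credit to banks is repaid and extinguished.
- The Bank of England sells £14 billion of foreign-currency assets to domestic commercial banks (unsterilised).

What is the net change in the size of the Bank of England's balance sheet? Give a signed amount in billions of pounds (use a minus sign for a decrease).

+£94.5 billion

Bank of England balance sheet:
  Assets:      Securities +£273B, Loans to banks −£164.5B, Foreign assets −£14B
  Liabilities: Bank reserves −£374.5B, Currency in circulation +£227B, Government deposits +£242B
Commercial banking system:
  Assets:      Reserves at CB −£374.5B, Foreign assets +£14B
  Liabilities: Checkable deposits −£196B, Borrowings from CB −£164.5B
Change in total Bank of England assets = +£94.5 billion.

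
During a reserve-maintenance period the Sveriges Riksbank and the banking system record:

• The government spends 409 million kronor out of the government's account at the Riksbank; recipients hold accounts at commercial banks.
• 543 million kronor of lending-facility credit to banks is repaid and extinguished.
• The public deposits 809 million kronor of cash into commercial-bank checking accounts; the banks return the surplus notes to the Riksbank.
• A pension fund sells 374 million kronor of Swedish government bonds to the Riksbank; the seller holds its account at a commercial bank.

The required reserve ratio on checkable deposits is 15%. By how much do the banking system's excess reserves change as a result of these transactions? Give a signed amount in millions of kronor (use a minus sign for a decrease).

Government spending 409 million kronor: reserves +409M, deposits +409M.
Discount-window repayment 543 million kronor: reserves −543M, deposits 0.
Currency deposit 809 million kronor: reserves +809M, deposits +809M.
Asset purchase (from non-banks) 374 million kronor: reserves +374M, deposits +374M.
Totals: Δreserves = +1049M, Δdeposits = +1592M.
Δrequired reserves = 15% × +1592M = +238.8M.
Δexcess reserves = Δreserves − Δrequired = +1049M − (+238.8M) = +810.2 million.

+810.2 million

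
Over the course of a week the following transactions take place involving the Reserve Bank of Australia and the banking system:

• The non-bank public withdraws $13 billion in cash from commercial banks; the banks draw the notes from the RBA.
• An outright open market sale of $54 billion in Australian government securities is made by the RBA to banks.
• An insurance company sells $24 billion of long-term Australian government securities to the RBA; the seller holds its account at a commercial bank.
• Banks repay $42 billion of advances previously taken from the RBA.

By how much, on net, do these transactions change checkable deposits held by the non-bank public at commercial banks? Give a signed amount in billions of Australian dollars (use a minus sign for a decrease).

Currency withdrawal $13 billion: non-bank counterparties' bank balances fall → −$13B.
OMO sale (to banks) $54 billion: the counterparty is a bank, so public deposits are unchanged → 0.
Asset purchase (from non-banks) $24 billion: non-bank counterparties' bank balances rise → +$24B.
Discount-window repayment $42 billion: the counterparty is a bank, so public deposits are unchanged → 0.
Net: −13 + 0 + 24 + 0 = +$11 billion.

+$11 billion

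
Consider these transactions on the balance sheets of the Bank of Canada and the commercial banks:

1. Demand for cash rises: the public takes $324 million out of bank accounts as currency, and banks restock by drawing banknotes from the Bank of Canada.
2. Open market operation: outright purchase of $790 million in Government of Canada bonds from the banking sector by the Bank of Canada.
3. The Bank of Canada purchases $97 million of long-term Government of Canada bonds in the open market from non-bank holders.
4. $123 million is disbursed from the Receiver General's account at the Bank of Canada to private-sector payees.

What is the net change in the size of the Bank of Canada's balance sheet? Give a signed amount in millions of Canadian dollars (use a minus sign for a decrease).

Currency withdrawal $324 million: only the composition of liabilities changes → 0.
OMO purchase (from banks) $790 million: a Bank of Canada asset is acquired → +$790M.
Asset purchase (from non-banks) $97 million: a Bank of Canada asset is acquired → +$97M.
Government spending $123 million: only the composition of liabilities changes → 0.
Net: 0 + 790 + 97 + 0 = +$887 million.

+$887 million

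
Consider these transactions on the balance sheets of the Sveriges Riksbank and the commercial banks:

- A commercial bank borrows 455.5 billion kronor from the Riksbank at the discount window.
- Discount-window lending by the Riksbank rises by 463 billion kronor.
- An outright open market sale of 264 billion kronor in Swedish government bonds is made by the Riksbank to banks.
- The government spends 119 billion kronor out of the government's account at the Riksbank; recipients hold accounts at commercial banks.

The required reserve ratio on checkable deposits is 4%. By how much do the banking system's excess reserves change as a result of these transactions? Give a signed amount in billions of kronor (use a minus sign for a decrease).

Discount-window loan 455.5 billion kronor: reserves +455.5B, deposits 0.
Discount-window loan 463 billion kronor: reserves +463B, deposits 0.
OMO sale (to banks) 264 billion kronor: reserves −264B, deposits 0.
Government spending 119 billion kronor: reserves +119B, deposits +119B.
Totals: Δreserves = +773.5B, Δdeposits = +119B.
Δrequired reserves = 4% × +119B = +4.76B.
Δexcess reserves = Δreserves − Δrequired = +773.5B − (+4.76B) = +768.74 billion.

+768.74 billion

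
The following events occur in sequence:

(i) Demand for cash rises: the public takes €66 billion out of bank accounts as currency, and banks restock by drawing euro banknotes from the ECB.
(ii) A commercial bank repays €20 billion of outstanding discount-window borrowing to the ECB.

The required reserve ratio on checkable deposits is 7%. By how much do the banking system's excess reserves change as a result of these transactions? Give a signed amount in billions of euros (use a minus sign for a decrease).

-€81.38 billion

Currency withdrawal €66 billion: reserves −€66B, deposits −€66B.
Discount-window repayment €20 billion: reserves −€20B, deposits 0.
Totals: Δreserves = −€86B, Δdeposits = −€66B.
Δrequired reserves = 7% × −€66B = −€4.62B.
Δexcess reserves = Δreserves − Δrequired = −€86B − (−€4.62B) = -€81.38 billion.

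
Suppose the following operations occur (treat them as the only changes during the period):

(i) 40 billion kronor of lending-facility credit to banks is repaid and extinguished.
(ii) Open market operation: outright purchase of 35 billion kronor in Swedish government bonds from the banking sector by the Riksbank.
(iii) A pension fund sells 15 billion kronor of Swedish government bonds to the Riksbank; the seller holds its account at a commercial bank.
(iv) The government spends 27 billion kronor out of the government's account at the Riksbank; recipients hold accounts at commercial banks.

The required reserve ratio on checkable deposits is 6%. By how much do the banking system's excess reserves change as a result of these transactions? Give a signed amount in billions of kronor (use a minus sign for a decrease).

+34.48 billion

Discount-window repayment 40 billion kronor: reserves −40B, deposits 0.
OMO purchase (from banks) 35 billion kronor: reserves +35B, deposits 0.
Asset purchase (from non-banks) 15 billion kronor: reserves +15B, deposits +15B.
Government spending 27 billion kronor: reserves +27B, deposits +27B.
Totals: Δreserves = +37B, Δdeposits = +42B.
Δrequired reserves = 6% × +42B = +2.52B.
Δexcess reserves = Δreserves − Δrequired = +37B − (+2.52B) = +34.48 billion.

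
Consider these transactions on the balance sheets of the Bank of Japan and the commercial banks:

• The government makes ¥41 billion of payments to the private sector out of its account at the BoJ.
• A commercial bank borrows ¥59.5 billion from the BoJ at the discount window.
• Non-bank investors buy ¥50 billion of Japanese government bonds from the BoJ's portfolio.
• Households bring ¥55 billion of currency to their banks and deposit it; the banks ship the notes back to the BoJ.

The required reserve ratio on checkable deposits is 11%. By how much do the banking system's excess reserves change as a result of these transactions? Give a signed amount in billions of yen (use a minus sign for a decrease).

Government spending ¥41 billion: reserves +¥41B, deposits +¥41B.
Discount-window loan ¥59.5 billion: reserves +¥59.5B, deposits 0.
Asset sale (to non-banks) ¥50 billion: reserves −¥50B, deposits −¥50B.
Currency deposit ¥55 billion: reserves +¥55B, deposits +¥55B.
Totals: Δreserves = +¥105.5B, Δdeposits = +¥46B.
Δrequired reserves = 11% × +¥46B = +¥5.06B.
Δexcess reserves = Δreserves − Δrequired = +¥105.5B − (+¥5.06B) = +¥100.44 billion.

+¥100.44 billion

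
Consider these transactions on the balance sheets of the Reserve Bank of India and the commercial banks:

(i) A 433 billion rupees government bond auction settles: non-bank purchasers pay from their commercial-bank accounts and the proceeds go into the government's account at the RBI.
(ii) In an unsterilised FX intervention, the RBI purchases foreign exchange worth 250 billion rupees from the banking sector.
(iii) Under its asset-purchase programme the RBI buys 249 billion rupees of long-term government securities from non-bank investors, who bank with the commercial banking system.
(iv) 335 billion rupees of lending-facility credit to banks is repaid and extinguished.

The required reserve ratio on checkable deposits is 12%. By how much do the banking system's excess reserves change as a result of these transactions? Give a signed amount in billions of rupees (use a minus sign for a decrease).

-246.92 billion

Government account inflow 433 billion rupees: reserves −433B, deposits −433B.
FX purchase 250 billion rupees: reserves +250B, deposits 0.
Asset purchase (from non-banks) 249 billion rupees: reserves +249B, deposits +249B.
Discount-window repayment 335 billion rupees: reserves −335B, deposits 0.
Totals: Δreserves = −269B, Δdeposits = −184B.
Δrequired reserves = 12% × −184B = −22.08B.
Δexcess reserves = Δreserves − Δrequired = −269B − (−22.08B) = -246.92 billion.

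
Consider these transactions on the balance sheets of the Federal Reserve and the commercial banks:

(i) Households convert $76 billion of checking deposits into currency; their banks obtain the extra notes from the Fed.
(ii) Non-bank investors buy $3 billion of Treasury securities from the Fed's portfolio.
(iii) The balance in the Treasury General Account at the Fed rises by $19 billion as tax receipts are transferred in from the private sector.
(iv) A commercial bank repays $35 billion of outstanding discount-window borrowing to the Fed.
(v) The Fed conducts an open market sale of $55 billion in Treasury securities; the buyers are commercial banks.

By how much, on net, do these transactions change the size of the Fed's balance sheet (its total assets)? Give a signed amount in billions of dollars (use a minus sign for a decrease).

Fed balance sheet:
  Assets:      Securities −$58B, Loans to banks −$35B
  Liabilities: Bank reserves −$188B, Currency in circulation +$76B, Government deposits +$19B
Commercial banking system:
  Assets:      Reserves at CB −$188B, Securities +$55B
  Liabilities: Checkable deposits −$98B, Borrowings from CB −$35B
Change in total Fed assets = -$93 billion.

-$93 billion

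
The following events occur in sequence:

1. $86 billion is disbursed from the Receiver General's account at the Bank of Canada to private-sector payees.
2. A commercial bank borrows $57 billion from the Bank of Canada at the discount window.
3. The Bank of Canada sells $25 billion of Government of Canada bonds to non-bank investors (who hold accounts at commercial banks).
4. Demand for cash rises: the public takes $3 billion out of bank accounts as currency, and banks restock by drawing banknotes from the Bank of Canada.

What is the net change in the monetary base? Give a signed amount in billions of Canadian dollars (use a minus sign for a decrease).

+$118 billion

Bank of Canada balance sheet:
  Assets:      Securities −$25B, Loans to banks +$57B
  Liabilities: Bank reserves +$115B, Currency in circulation +$3B, Government deposits −$86B
Monetary base = currency + reserves: +$3B + (+$115B) = +$118 billion.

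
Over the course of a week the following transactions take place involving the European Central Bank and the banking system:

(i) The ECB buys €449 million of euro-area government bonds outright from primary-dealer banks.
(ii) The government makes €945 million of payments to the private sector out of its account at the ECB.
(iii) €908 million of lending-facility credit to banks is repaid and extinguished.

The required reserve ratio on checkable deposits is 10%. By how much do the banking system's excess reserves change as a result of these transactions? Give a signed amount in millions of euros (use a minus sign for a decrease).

+€391.5 million

OMO purchase (from banks) €449 million: reserves +€449M, deposits 0.
Government spending €945 million: reserves +€945M, deposits +€945M.
Discount-window repayment €908 million: reserves −€908M, deposits 0.
Totals: Δreserves = +€486M, Δdeposits = +€945M.
Δrequired reserves = 10% × +€945M = +€94.5M.
Δexcess reserves = Δreserves − Δrequired = +€486M − (+€94.5M) = +€391.5 million.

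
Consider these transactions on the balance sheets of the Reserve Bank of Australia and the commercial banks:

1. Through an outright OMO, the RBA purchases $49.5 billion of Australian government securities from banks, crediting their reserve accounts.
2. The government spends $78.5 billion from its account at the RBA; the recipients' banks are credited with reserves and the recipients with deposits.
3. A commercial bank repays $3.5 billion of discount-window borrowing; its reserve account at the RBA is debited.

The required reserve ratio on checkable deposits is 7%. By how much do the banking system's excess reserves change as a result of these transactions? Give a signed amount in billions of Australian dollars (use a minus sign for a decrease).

+$119.005 billion

OMO purchase (from banks) $49.5 billion: reserves +$49.5B, deposits 0.
Government spending $78.5 billion: reserves +$78.5B, deposits +$78.5B.
Discount-window repayment $3.5 billion: reserves −$3.5B, deposits 0.
Totals: Δreserves = +$124.5B, Δdeposits = +$78.5B.
Δrequired reserves = 7% × +$78.5B = +$5.495B.
Δexcess reserves = Δreserves − Δrequired = +$124.5B − (+$5.495B) = +$119.005 billion.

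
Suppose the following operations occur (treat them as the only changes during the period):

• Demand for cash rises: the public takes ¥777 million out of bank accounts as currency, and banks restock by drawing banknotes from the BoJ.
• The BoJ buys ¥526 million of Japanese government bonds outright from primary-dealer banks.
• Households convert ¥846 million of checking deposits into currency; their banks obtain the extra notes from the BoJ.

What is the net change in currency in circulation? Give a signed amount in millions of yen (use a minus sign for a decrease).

+¥1623 million

Currency withdrawal ¥777 million: notes leave the central bank → +¥777M.
OMO purchase (from banks) ¥526 million: no currency enters or leaves circulation → 0.
Currency withdrawal ¥846 million: notes leave the central bank → +¥846M.
Net: 777 + 0 + 846 = +¥1623 million.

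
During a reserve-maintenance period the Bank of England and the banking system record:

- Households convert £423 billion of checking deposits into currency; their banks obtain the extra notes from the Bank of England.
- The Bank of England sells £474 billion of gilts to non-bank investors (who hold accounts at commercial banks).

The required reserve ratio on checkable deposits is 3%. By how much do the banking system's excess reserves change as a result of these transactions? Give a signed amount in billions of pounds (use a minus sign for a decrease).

-£870.09 billion

Currency withdrawal £423 billion: reserves −£423B, deposits −£423B.
Asset sale (to non-banks) £474 billion: reserves −£474B, deposits −£474B.
Totals: Δreserves = −£897B, Δdeposits = −£897B.
Δrequired reserves = 3% × −£897B = −£26.91B.
Δexcess reserves = Δreserves − Δrequired = −£897B − (−£26.91B) = -£870.09 billion.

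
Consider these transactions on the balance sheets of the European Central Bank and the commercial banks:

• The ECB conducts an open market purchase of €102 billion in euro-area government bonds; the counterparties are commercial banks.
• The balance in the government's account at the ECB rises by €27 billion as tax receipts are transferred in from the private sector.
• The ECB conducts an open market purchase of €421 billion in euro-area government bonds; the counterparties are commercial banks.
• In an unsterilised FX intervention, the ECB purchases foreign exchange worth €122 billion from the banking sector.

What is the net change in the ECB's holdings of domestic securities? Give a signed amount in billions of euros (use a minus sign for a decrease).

OMO purchase (from banks) €102 billion: securities added to the ECB's portfolio → +€102B.
Government account inflow €27 billion: the ECB's securities portfolio is untouched → 0.
OMO purchase (from banks) €421 billion: securities added to the ECB's portfolio → +€421B.
FX purchase €122 billion: the ECB's securities portfolio is untouched → 0.
Net: 102 + 0 + 421 + 0 = +€523 billion.

+€523 billion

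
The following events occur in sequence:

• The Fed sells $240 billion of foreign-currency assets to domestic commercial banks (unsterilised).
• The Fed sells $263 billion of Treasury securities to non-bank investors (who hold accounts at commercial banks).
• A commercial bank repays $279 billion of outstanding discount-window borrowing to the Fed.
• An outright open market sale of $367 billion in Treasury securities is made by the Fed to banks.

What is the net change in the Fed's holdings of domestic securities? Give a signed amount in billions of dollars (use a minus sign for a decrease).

Fed balance sheet:
  Assets:      Securities −$630B, Loans to banks −$279B, Foreign assets −$240B
  Liabilities: Bank reserves −$1149B
Commercial banking system:
  Assets:      Reserves at CB −$1149B, Securities +$367B, Foreign assets +$240B
  Liabilities: Checkable deposits −$263B, Borrowings from CB −$279B
So the change in the Fed's holdings of domestic securities is -$630 billion.

-$630 billion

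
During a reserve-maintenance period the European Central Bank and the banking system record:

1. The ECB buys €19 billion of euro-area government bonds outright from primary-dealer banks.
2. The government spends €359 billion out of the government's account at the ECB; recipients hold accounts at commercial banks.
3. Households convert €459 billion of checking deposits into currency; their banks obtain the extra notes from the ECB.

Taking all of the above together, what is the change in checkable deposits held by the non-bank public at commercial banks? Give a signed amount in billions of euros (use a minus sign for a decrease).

-€100 billion

ECB balance sheet:
  Assets:      Securities +€19B
  Liabilities: Bank reserves −€81B, Currency in circulation +€459B, Government deposits −€359B
Commercial banking system:
  Assets:      Reserves at CB −€81B, Securities −€19B
  Liabilities: Checkable deposits −€100B
So the change in checkable deposits held by the non-bank public at commercial banks is -€100 billion.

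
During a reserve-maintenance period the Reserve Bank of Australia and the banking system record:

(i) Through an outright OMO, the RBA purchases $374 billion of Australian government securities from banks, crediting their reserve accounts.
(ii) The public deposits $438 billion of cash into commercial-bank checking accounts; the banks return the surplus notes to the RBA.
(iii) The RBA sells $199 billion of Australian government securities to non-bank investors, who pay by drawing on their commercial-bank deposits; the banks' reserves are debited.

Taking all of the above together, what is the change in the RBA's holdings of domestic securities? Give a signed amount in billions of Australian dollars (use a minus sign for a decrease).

RBA balance sheet:
  Assets:      Securities +$175B
  Liabilities: Bank reserves +$613B, Currency in circulation −$438B
Commercial banking system:
  Assets:      Reserves at CB +$613B, Securities −$374B
  Liabilities: Checkable deposits +$239B
So the change in the RBA's holdings of domestic securities is +$175 billion.

+$175 billion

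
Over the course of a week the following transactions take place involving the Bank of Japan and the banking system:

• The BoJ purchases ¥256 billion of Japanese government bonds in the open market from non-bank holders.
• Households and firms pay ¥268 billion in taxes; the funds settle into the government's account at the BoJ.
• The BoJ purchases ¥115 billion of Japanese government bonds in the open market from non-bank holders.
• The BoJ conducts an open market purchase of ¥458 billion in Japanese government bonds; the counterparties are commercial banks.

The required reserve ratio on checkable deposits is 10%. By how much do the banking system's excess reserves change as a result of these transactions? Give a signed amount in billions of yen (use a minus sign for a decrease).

+¥550.7 billion

Asset purchase (from non-banks) ¥256 billion: reserves +¥256B, deposits +¥256B.
Government account inflow ¥268 billion: reserves −¥268B, deposits −¥268B.
Asset purchase (from non-banks) ¥115 billion: reserves +¥115B, deposits +¥115B.
OMO purchase (from banks) ¥458 billion: reserves +¥458B, deposits 0.
Totals: Δreserves = +¥561B, Δdeposits = +¥103B.
Δrequired reserves = 10% × +¥103B = +¥10.3B.
Δexcess reserves = Δreserves − Δrequired = +¥561B − (+¥10.3B) = +¥550.7 billion.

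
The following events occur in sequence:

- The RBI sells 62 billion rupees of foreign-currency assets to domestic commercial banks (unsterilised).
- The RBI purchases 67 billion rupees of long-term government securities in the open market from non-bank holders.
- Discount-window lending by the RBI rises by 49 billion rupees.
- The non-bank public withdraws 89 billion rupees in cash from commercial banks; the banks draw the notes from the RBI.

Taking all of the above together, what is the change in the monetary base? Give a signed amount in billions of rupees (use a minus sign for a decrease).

+54 billion

FX sale 62 billion rupees: RBI balance sheet contracts → −62B.
Asset purchase (from non-banks) 67 billion rupees: RBI balance sheet expands → +67B.
Discount-window loan 49 billion rupees: RBI balance sheet expands → +49B.
Currency withdrawal 89 billion rupees: just a shift between currency and reserves — both are base money → 0.
Net: −62 + 67 + 49 + 0 = +54 billion.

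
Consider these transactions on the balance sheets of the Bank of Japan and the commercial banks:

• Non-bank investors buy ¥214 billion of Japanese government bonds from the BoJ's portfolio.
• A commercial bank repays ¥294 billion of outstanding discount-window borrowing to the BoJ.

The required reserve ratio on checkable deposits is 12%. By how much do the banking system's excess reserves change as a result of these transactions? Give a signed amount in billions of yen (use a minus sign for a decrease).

Asset sale (to non-banks) ¥214 billion: reserves −¥214B, deposits −¥214B.
Discount-window repayment ¥294 billion: reserves −¥294B, deposits 0.
Totals: Δreserves = −¥508B, Δdeposits = −¥214B.
Δrequired reserves = 12% × −¥214B = −¥25.68B.
Δexcess reserves = Δreserves − Δrequired = −¥508B − (−¥25.68B) = -¥482.32 billion.

-¥482.32 billion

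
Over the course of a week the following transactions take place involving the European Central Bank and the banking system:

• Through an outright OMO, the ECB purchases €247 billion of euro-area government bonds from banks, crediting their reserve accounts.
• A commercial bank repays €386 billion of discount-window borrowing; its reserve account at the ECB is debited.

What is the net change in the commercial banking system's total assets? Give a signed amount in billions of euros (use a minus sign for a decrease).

OMO purchase (from banks) €247 billion: just an asset swap on bank balance sheets → 0.
Discount-window repayment €386 billion: bank balance sheets shrink → −€386B.
Net: 0 − 386 = -€386 billion.

-€386 billion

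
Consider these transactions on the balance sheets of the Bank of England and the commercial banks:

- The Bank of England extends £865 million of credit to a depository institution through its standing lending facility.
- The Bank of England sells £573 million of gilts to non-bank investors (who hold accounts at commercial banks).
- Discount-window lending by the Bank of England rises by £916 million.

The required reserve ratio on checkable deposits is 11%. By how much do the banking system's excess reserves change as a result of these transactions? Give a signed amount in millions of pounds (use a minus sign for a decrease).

+£1271.03 million

Discount-window loan £865 million: reserves +£865M, deposits 0.
Asset sale (to non-banks) £573 million: reserves −£573M, deposits −£573M.
Discount-window loan £916 million: reserves +£916M, deposits 0.
Totals: Δreserves = +£1208M, Δdeposits = −£573M.
Δrequired reserves = 11% × −£573M = −£63.03M.
Δexcess reserves = Δreserves − Δrequired = +£1208M − (−£63.03M) = +£1271.03 million.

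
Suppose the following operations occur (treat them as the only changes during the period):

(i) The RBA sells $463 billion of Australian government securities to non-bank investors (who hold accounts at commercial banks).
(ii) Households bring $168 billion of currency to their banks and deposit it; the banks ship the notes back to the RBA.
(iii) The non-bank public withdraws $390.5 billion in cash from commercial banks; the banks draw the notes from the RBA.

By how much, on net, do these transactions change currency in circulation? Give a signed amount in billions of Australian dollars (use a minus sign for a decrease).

+$222.5 billion

RBA balance sheet:
  Assets:      Securities −$463B
  Liabilities: Bank reserves −$685.5B, Currency in circulation +$222.5B
So the change in currency in circulation is +$222.5 billion.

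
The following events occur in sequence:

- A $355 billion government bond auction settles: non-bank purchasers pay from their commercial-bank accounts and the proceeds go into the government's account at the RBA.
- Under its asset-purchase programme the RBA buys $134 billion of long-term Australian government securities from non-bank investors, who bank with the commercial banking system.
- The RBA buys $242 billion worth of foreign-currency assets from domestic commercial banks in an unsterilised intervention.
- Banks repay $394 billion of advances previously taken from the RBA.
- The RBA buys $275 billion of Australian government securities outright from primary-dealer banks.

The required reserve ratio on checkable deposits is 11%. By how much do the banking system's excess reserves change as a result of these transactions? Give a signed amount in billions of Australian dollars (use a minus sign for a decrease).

Government account inflow $355 billion: reserves −$355B, deposits −$355B.
Asset purchase (from non-banks) $134 billion: reserves +$134B, deposits +$134B.
FX purchase $242 billion: reserves +$242B, deposits 0.
Discount-window repayment $394 billion: reserves −$394B, deposits 0.
OMO purchase (from banks) $275 billion: reserves +$275B, deposits 0.
Totals: Δreserves = −$98B, Δdeposits = −$221B.
Δrequired reserves = 11% × −$221B = −$24.31B.
Δexcess reserves = Δreserves − Δrequired = −$98B − (−$24.31B) = -$73.69 billion.

-$73.69 billion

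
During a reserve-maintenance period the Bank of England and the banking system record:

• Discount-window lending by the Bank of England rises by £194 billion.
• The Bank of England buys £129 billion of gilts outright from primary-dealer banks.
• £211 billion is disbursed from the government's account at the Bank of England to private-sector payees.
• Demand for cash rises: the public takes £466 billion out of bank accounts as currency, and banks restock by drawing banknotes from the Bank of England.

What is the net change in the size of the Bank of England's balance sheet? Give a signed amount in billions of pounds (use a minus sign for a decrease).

Bank of England balance sheet:
  Assets:      Securities +£129B, Loans to banks +£194B
  Liabilities: Bank reserves +£68B, Currency in circulation +£466B, Government deposits −£211B
Change in total Bank of England assets = +£323 billion.

+£323 billion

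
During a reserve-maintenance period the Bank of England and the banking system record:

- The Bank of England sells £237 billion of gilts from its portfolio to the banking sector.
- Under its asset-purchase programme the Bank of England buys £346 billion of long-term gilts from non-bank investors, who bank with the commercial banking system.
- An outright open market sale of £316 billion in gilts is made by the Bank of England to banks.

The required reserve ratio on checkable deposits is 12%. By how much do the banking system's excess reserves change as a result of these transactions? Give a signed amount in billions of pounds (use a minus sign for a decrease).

OMO sale (to banks) £237 billion: reserves −£237B, deposits 0.
Asset purchase (from non-banks) £346 billion: reserves +£346B, deposits +£346B.
OMO sale (to banks) £316 billion: reserves −£316B, deposits 0.
Totals: Δreserves = −£207B, Δdeposits = +£346B.
Δrequired reserves = 12% × +£346B = +£41.52B.
Δexcess reserves = Δreserves − Δrequired = −£207B − (+£41.52B) = -£248.52 billion.

-£248.52 billion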